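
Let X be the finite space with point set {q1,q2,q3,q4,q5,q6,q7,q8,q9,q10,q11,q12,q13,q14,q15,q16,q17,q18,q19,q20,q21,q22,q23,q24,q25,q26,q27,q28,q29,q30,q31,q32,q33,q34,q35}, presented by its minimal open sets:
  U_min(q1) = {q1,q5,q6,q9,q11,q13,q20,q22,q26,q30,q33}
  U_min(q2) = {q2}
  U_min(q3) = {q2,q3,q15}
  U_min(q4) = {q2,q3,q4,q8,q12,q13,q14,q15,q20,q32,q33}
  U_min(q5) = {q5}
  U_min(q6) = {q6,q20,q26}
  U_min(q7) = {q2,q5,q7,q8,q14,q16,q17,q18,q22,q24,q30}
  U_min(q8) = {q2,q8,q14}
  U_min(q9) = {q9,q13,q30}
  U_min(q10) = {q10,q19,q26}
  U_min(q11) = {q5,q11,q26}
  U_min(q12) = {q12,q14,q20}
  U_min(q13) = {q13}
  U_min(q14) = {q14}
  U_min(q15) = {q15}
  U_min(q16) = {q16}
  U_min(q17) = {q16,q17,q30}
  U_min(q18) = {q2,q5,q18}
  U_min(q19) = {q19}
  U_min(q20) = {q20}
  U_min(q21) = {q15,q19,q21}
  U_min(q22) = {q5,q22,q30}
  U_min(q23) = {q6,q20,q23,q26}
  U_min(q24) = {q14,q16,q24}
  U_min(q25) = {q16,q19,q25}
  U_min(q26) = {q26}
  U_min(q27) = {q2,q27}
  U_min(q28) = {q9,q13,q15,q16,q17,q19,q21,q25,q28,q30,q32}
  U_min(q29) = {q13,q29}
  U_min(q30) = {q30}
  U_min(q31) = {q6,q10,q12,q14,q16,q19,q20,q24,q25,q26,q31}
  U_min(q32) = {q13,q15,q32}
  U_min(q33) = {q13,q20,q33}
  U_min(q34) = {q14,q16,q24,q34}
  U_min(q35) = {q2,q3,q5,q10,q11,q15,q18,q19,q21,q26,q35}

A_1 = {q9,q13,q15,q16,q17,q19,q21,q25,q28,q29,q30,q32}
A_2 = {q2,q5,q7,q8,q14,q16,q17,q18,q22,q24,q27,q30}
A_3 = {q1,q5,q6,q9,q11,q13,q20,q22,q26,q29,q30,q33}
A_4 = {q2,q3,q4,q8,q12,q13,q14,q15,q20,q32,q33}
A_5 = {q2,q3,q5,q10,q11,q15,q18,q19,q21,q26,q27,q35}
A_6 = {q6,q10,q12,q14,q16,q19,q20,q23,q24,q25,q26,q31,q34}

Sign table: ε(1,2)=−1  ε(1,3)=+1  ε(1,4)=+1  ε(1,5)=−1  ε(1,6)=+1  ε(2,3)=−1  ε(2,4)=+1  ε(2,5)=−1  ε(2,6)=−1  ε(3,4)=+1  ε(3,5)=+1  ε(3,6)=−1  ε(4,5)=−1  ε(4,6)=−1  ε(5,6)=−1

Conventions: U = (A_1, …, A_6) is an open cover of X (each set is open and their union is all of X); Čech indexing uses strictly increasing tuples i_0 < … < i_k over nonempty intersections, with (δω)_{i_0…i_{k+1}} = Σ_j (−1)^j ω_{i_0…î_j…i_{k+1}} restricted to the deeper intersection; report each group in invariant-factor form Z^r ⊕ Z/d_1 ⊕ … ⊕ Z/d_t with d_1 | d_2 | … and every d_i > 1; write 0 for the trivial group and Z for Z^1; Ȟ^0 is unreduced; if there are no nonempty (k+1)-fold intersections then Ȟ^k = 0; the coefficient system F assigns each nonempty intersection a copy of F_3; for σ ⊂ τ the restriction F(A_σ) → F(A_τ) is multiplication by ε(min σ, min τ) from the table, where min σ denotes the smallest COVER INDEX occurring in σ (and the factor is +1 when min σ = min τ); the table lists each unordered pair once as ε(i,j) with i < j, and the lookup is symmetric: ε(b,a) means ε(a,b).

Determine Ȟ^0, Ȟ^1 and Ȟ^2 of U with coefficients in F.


nerve simplices:
  A12={q16,q17,q30} A13={q9,q13,q29,q30} A14={q13,q15,q32} A15={q15,q19,q21} A16={q16,q19,q25} A23={q5,q22,q30} A24={q2,q8,q14} A25={q2,q5,q18,q27} A26={q14,q16,q24} A34={q13,q20,q33} A35={q5,q11,q26} A36={q6,q20,q26} A45={q2,q3,q15} A46={q12,q14,q20} A56={q10,q19,q26}
  A123={q30} A126={q16} A134={q13} A145={q15} A156={q19} A235={q5} A245={q2} A246={q14} A346={q20} A356={q26}
C dims 6,15,10; δ0: rk_F3 6; δ1: rk_F3 9
degree 0: 6−6−0 = 0 → Ȟ^0 ≅ 0
degree 1: 15−9−6 = 0 → Ȟ^1 ≅ 0
degree 2: 10−0−9 = 1 → Ȟ^2 ≅ Z/3

Ȟ^0(U;F) ≅ 0; Ȟ^1(U;F) ≅ 0; Ȟ^2(U;F) ≅ Z/3


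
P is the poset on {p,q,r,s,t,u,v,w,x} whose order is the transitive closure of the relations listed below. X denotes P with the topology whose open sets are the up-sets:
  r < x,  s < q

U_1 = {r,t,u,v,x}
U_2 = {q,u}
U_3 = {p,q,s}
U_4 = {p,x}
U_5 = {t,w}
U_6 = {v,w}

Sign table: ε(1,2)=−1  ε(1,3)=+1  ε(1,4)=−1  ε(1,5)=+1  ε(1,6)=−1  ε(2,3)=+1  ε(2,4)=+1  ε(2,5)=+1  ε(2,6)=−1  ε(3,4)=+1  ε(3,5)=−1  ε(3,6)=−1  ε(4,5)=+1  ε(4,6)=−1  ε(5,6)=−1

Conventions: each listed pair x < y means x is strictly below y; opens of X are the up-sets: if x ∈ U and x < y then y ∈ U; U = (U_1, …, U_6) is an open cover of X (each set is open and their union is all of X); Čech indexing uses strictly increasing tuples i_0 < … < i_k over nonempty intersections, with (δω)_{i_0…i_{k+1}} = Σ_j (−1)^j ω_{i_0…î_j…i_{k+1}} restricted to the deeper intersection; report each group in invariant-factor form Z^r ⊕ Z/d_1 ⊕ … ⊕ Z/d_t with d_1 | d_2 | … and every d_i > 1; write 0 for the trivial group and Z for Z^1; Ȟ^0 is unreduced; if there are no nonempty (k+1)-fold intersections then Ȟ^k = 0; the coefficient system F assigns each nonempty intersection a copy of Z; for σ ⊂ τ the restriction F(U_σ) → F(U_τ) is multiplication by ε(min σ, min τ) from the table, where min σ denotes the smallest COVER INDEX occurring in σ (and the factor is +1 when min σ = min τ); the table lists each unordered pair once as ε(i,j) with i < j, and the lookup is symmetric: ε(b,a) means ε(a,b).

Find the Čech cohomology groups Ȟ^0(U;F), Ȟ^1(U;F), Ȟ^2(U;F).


intersection data:
  U12={u} U14={x} U15={t} U16={v} U23={q} U34={p} U56={w}
C dims 6,7; δ0: rk 5, SNF 1^5
Ȟ^0 = (6 − 5) − 0 = 1, so Ȟ^0 ≅ Z
Ȟ^1 = (7 − 0) − 5 = 2, so Ȟ^1 ≅ Z^2
Ȟ^2 = (0 − 0) − 0 = 0, so Ȟ^2 ≅ 0

Ȟ^0(U;F) ≅ Z; Ȟ^1(U;F) ≅ Z^2; Ȟ^2(U;F) ≅ 0


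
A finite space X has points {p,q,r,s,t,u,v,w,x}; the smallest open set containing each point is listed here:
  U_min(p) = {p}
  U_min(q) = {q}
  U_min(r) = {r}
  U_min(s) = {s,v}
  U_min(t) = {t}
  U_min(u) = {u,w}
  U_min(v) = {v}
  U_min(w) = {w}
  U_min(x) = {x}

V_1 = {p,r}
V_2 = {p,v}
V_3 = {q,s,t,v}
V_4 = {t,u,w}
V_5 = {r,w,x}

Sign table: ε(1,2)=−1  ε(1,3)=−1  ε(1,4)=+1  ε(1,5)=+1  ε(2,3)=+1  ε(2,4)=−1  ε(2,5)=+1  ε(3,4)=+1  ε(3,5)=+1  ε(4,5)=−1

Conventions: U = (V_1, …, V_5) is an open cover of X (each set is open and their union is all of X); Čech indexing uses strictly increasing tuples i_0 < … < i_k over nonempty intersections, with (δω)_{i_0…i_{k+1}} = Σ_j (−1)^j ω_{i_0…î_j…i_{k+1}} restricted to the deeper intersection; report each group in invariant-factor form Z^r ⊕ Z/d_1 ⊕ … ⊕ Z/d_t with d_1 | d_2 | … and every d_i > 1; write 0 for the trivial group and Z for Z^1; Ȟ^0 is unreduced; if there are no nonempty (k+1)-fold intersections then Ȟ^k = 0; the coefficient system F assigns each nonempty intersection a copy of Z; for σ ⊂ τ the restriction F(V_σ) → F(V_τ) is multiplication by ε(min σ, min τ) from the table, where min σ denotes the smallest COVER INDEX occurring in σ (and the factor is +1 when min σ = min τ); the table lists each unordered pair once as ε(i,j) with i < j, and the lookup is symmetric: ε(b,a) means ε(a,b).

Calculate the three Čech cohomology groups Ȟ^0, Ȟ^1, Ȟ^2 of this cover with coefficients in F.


Ȟ^0(U;F) ≅ Z; Ȟ^1(U;F) ≅ Z; Ȟ^2(U;F) ≅ 0

intersection data:
  V12={p} V15={r} V23={v} V34={t} V45={w}
C dims 5,5; δ0: rk 4, SNF 1^4
Ȟ^0 = (5 − 4) − 0 = 1, so Ȟ^0 ≅ Z
Ȟ^1 = (5 − 0) − 4 = 1, so Ȟ^1 ≅ Z
Ȟ^2 = (0 − 0) − 0 = 0, so Ȟ^2 ≅ 0


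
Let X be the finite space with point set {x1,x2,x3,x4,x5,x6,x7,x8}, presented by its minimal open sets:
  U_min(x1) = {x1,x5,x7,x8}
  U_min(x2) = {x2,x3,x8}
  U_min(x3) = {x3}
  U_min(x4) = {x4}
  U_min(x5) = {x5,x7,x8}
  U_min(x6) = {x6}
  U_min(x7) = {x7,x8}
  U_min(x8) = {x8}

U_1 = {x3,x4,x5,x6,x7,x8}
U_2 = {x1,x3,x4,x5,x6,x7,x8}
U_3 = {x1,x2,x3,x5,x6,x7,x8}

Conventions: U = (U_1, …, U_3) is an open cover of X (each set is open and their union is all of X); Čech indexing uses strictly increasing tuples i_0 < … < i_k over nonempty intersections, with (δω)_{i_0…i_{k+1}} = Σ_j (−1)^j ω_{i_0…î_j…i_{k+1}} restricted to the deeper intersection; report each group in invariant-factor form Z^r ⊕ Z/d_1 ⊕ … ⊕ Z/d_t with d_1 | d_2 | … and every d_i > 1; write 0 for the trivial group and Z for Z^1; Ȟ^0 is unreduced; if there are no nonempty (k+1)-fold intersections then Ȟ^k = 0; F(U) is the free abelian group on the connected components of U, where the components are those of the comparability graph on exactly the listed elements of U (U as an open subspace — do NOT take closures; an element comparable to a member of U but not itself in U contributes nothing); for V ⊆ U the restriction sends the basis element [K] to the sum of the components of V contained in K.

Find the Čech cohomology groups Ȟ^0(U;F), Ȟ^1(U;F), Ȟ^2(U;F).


Ȟ^0 ≅ Z^3,  Ȟ^1 ≅ 0,  Ȟ^2 ≅ 0

intersection data:
  U12={x3,x4,x5,x6,x7,x8} U13={x3,x5,x6,x7,x8} U23={x1,x3,x5,x6,x7,x8}
  U123={x3,x5,x6,x7,x8}
components per intersection:
  U1: {x3} {x4} {x5,x7,x8} {x6}
  U2: {x1,x5,x7,x8} {x3} {x4} {x6}
  U3: {x1,x2,x3,x5,x7,x8} {x6}
  U12: {x3} {x4} {x5,x7,x8} {x6}
  U13: {x3} {x5,x7,x8} {x6}
  U23: {x1,x5,x7,x8} {x3} {x6}
  U123: {x3} {x5,x7,x8} {x6}
C dims 10,10,3; δ0: rk 7, SNF 1^7; δ1: rk 3, SNF 1^3
Ȟ^0 = (10 − 7) − 0 = 3, so Ȟ^0 ≅ Z^3
Ȟ^1 = (10 − 3) − 7 = 0, so Ȟ^1 ≅ 0
Ȟ^2 = (3 − 0) − 3 = 0, so Ȟ^2 ≅ 0


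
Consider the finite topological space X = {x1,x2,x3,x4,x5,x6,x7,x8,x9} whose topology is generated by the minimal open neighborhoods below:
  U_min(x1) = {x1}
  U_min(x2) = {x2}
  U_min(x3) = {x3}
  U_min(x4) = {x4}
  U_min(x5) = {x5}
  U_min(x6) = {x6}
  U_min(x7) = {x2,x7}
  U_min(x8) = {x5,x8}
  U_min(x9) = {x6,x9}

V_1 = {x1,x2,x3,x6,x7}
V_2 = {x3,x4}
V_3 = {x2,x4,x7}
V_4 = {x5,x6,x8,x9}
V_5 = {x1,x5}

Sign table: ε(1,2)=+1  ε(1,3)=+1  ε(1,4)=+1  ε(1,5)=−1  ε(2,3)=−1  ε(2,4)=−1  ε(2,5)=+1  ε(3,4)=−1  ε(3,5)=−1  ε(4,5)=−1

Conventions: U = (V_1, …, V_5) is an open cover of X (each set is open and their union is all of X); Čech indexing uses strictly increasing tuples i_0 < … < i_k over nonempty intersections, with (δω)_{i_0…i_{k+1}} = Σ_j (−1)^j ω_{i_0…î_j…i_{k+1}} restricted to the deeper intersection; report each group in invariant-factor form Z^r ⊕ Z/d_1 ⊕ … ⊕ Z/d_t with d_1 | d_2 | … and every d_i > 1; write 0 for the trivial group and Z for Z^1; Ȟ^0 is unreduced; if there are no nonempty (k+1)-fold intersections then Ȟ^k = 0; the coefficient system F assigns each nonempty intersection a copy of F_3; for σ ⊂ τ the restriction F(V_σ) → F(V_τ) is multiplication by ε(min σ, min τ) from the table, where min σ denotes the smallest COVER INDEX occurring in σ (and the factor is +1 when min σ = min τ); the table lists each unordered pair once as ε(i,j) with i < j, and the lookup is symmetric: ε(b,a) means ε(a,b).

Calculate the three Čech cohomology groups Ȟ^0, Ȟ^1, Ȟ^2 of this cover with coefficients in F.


Ȟ^0 = 0, Ȟ^1 = Z/3, Ȟ^2 = 0

nerve of the cover:
  V12={x3} V13={x2,x7} V14={x6} V15={x1} V23={x4} V45={x5}
C dims 5,6; δ0: rk_F3 5
Ȟ^0 = (5 − 5) − 0 = 0, so Ȟ^0 ≅ 0
Ȟ^1 = (6 − 0) − 5 = 1, so Ȟ^1 ≅ Z/3
Ȟ^2 = (0 − 0) − 0 = 0, so Ȟ^2 ≅ 0


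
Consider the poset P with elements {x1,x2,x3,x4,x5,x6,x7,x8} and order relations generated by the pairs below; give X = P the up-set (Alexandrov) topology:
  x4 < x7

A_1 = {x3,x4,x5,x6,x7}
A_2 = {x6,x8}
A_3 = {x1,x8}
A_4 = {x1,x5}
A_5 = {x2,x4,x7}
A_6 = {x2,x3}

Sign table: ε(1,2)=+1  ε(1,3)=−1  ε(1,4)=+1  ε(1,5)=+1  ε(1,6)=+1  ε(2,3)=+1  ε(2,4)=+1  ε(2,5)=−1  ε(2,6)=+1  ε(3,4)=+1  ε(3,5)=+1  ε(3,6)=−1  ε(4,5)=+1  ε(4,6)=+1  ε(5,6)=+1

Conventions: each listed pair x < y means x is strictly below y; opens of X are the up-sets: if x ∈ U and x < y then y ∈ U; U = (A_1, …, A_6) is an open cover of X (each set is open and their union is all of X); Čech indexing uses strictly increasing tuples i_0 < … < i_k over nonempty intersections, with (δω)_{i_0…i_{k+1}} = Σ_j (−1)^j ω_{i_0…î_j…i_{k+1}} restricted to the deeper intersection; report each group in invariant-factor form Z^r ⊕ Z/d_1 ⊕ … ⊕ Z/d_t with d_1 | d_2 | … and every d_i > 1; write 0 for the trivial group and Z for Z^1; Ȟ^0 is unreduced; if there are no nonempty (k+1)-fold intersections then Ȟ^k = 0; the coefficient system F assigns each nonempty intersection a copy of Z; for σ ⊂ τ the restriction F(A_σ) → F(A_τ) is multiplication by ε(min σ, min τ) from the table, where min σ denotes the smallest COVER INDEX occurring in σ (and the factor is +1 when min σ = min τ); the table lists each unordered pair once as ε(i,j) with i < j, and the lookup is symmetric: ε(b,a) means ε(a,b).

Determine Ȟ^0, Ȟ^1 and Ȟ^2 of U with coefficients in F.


Ȟ^0 ≅ Z, Ȟ^1 ≅ Z^2, Ȟ^2 ≅ 0

nonempty overlaps:
  A12={x6} A14={x5} A15={x4,x7} A16={x3} A23={x8} A34={x1} A56={x2}
C dims 6,7; δ0: rk 5, SNF 1^5
degree 0: 6−5−0 = 1 → Ȟ^0 ≅ Z
degree 1: 7−0−5 = 2 → Ȟ^1 ≅ Z^2
degree 2: 0−0−0 = 0 → Ȟ^2 ≅ 0


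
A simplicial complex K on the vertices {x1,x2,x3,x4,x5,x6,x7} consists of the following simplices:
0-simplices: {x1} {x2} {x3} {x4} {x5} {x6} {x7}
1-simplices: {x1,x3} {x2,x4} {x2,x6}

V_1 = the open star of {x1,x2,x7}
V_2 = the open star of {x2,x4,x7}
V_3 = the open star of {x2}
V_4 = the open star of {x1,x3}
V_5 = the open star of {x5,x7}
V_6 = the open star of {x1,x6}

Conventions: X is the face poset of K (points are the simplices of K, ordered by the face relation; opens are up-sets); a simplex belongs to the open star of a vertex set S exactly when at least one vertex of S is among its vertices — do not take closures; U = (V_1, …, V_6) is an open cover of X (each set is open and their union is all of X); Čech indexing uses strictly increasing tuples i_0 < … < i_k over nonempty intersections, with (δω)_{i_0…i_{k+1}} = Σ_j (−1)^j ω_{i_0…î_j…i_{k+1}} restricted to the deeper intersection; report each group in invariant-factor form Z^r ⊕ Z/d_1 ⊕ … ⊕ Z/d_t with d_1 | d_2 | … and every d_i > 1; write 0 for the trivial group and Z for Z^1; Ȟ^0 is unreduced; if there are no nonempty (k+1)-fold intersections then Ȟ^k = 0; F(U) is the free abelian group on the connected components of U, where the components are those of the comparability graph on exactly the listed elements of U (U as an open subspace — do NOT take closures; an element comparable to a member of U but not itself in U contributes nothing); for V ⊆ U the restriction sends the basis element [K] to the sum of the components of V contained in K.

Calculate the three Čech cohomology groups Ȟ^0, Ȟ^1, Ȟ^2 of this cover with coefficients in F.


cover nerve:
  V1={{x1},{x2},{x7},{x1,x3},{x2,x4},{x2,x6}} V2={{x2},{x4},{x7},{x2,x4},{x2,x6}} V3={{x2},{x2,x4},{x2,x6}} V4={{x1},{x3},{x1,x3}} V5={{x5},{x7}} V6={{x1},{x6},{x1,x3},{x2,x6}}
  V12={{x2},{x7},{x2,x4},{x2,x6}} V13={{x2},{x2,x4},{x2,x6}} V14={{x1},{x1,x3}} V15={{x7}} V16={{x1},{x1,x3},{x2,x6}} V23={{x2},{x2,x4},{x2,x6}} V25={{x7}} V26={{x2,x6}} V36={{x2,x6}} V46={{x1},{x1,x3}}
  V123={{x2},{x2,x4},{x2,x6}} V125={{x7}} V126={{x2,x6}} V136={{x2,x6}} V146={{x1},{x1,x3}} V236={{x2,x6}}
  V1236={{x2,x6}}
components per intersection:
  V1: {{x1},{x1,x3}} {{x2},{x2,x4},{x2,x6}} {{x7}}
  V2: {{x2},{x4},{x2,x4},{x2,x6}} {{x7}}
  V3: {{x2},{x2,x4},{x2,x6}}
  V4: {{x1},{x3},{x1,x3}}
  V5: {{x5}} {{x7}}
  V6: {{x1},{x1,x3}} {{x6},{x2,x6}}
  V12: {{x2},{x2,x4},{x2,x6}} {{x7}}
  V13: {{x2},{x2,x4},{x2,x6}}
  V14: {{x1},{x1,x3}}
  V15: {{x7}}
  V16: {{x1},{x1,x3}} {{x2,x6}}
  V23: {{x2},{x2,x4},{x2,x6}}
  V25: {{x7}}
  V26: {{x2,x6}}
  V36: {{x2,x6}}
  V46: {{x1},{x1,x3}}
  V123: {{x2},{x2,x4},{x2,x6}}
  V125: {{x7}}
  V126: {{x2,x6}}
  V136: {{x2,x6}}
  V146: {{x1},{x1,x3}}
  V236: {{x2,x6}}
  V1236: {{x2,x6}}
C dims 11,12,6,1; δ0: rk 7, SNF 1^7; δ1: rk 5, SNF 1^5; δ2: rk 1, SNF 1^1
Ȟ^0: (11−7)−0=4 ⇒ Z^4
Ȟ^1: (12−5)−7=0 ⇒ 0
Ȟ^2: (6−1)−5=0 ⇒ 0

Ȟ^0 ≅ Z^4, Ȟ^1 ≅ 0, Ȟ^2 ≅ 0


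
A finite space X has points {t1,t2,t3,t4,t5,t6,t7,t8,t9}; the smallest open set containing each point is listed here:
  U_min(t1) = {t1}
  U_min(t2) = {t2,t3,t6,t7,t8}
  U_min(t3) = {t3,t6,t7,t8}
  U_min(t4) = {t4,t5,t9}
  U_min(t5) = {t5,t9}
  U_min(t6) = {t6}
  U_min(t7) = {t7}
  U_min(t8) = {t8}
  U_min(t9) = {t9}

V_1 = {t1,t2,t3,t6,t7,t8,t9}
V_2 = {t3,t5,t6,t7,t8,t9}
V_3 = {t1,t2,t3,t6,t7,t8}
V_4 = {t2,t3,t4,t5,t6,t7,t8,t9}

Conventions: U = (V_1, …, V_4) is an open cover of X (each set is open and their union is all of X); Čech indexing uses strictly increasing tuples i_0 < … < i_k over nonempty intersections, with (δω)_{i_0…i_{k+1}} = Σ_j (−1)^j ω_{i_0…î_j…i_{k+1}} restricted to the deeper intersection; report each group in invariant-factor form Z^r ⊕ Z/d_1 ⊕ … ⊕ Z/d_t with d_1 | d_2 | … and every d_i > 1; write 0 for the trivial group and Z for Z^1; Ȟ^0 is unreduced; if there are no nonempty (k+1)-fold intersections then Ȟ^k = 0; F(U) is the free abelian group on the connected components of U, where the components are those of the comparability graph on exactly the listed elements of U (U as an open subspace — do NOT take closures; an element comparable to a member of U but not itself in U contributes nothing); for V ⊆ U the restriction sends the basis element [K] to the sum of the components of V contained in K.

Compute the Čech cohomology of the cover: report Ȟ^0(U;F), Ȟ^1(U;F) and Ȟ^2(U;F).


cover nerve:
  V12={t3,t6,t7,t8,t9} V13={t1,t2,t3,t6,t7,t8} V14={t2,t3,t6,t7,t8,t9} V23={t3,t6,t7,t8} V24={t3,t5,t6,t7,t8,t9} V34={t2,t3,t6,t7,t8}
  V123={t3,t6,t7,t8} V124={t3,t6,t7,t8,t9} V134={t2,t3,t6,t7,t8} V234={t3,t6,t7,t8}
  V1234={t3,t6,t7,t8}
components per intersection:
  V1: {t1} {t2,t3,t6,t7,t8} {t9}
  V2: {t3,t6,t7,t8} {t5,t9}
  V3: {t1} {t2,t3,t6,t7,t8}
  V4: {t2,t3,t6,t7,t8} {t4,t5,t9}
  V12: {t3,t6,t7,t8} {t9}
  V13: {t1} {t2,t3,t6,t7,t8}
  V14: {t2,t3,t6,t7,t8} {t9}
  V23: {t3,t6,t7,t8}
  V24: {t3,t6,t7,t8} {t5,t9}
  V34: {t2,t3,t6,t7,t8}
  V123: {t3,t6,t7,t8}
  V124: {t3,t6,t7,t8} {t9}
  V134: {t2,t3,t6,t7,t8}
  V234: {t3,t6,t7,t8}
  V1234: {t3,t6,t7,t8}
C dims 9,10,5,1; δ0: rk 6, SNF 1^6; δ1: rk 4, SNF 1^4; δ2: rk 1, SNF 1^1
Ȟ^0: (9−6)−0=3 ⇒ Z^3
Ȟ^1: (10−4)−6=0 ⇒ 0
Ȟ^2: (5−1)−4=0 ⇒ 0

Ȟ^0 ≅ Z^3,  Ȟ^1 ≅ 0,  Ȟ^2 ≅ 0


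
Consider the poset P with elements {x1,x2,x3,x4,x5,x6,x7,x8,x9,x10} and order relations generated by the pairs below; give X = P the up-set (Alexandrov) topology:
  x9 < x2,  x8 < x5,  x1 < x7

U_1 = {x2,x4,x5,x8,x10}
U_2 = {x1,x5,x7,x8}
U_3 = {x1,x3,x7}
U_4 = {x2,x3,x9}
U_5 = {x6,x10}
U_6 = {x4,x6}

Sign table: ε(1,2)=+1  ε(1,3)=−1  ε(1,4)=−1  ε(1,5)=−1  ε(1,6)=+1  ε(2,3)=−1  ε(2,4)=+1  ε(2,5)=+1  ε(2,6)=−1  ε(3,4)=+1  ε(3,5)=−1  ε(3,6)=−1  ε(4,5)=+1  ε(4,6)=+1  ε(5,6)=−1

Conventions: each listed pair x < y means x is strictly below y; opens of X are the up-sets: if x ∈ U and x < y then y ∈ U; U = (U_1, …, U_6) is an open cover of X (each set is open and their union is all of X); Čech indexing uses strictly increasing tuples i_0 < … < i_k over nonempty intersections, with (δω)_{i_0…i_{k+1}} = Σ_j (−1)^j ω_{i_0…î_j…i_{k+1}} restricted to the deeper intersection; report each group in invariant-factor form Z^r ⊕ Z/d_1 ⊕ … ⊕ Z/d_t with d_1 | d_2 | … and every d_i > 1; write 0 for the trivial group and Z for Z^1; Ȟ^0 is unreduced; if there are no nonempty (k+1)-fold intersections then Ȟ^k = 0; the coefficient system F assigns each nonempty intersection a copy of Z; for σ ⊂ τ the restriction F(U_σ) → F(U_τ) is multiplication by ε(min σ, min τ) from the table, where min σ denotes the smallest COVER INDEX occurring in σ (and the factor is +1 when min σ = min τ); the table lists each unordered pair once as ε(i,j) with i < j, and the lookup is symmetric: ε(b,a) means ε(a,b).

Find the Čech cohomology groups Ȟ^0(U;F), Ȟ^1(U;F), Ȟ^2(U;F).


nonempty overlaps:
  U12={x5,x8} U14={x2} U15={x10} U16={x4} U23={x1,x7} U34={x3} U56={x6}
C dims 6,7; δ0: rk 5, SNF 1^5
degree 0: 6−5−0 = 1 → Ȟ^0 ≅ Z
degree 1: 7−0−5 = 2 → Ȟ^1 ≅ Z^2
degree 2: 0−0−0 = 0 → Ȟ^2 ≅ 0

Ȟ^0 = Z,  Ȟ^1 = Z^2,  Ȟ^2 = 0


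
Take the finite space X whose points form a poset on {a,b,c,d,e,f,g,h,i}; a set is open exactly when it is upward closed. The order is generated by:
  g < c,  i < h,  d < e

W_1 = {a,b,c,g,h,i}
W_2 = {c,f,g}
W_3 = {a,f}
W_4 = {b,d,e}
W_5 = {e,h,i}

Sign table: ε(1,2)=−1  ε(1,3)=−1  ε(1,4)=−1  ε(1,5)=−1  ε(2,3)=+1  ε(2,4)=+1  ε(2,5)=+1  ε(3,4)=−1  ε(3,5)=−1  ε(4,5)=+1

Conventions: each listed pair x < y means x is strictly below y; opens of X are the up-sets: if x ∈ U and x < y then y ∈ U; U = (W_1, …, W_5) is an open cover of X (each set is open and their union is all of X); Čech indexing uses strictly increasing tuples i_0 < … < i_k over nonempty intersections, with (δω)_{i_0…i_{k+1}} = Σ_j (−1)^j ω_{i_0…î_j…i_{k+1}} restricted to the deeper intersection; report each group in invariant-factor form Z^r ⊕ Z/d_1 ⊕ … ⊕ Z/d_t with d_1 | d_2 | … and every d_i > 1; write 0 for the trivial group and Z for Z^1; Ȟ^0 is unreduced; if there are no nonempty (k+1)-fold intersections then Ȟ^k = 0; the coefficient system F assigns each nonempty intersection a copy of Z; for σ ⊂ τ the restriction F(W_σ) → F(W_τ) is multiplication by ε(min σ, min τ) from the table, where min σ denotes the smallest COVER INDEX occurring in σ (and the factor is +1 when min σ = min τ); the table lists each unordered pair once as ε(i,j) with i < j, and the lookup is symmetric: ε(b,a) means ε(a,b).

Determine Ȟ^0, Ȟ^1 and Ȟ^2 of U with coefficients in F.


nonempty overlaps:
  W12={c,g} W13={a} W14={b} W15={h,i} W23={f} W45={e}
C dims 5,6; δ0: rk 4, SNF 1^4
degree 0: 5−4−0 = 1 → Ȟ^0 ≅ Z
degree 1: 6−0−4 = 2 → Ȟ^1 ≅ Z^2
degree 2: 0−0−0 = 0 → Ȟ^2 ≅ 0

Ȟ^0 ≅ Z, Ȟ^1 ≅ Z^2 and Ȟ^2 ≅ 0


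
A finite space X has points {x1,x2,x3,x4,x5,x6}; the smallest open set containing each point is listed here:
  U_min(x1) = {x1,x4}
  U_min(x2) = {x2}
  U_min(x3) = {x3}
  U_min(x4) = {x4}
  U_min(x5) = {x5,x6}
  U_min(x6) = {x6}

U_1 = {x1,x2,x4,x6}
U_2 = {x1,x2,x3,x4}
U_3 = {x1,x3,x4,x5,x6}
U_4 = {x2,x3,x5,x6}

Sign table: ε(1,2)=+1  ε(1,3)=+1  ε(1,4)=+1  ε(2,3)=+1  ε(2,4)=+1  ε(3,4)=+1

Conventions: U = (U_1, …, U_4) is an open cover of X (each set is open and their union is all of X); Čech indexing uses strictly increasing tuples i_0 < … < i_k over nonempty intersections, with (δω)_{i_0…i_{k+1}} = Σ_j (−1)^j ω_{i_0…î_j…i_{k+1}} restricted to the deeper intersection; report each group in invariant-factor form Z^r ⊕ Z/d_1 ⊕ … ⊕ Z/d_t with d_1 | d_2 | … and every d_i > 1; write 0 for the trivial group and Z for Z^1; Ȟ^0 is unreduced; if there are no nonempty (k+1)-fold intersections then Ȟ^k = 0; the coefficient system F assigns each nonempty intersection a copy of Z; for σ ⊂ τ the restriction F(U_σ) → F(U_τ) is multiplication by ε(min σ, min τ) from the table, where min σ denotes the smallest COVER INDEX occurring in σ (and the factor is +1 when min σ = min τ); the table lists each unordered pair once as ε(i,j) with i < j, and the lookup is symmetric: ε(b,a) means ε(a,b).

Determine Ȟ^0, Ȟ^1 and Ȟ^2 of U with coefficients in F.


Ȟ^0 ≅ Z,  Ȟ^1 ≅ 0,  Ȟ^2 ≅ Z

nonempty overlaps:
  U12={x1,x2,x4} U13={x1,x4,x6} U14={x2,x6} U23={x1,x3,x4} U24={x2,x3} U34={x3,x5,x6}
  U123={x1,x4} U124={x2} U134={x6} U234={x3}
C dims 4,6,4; δ0: rk 3, SNF 1^3; δ1: rk 3, SNF 1^3
degree 0: 4−3−0 = 1 → Ȟ^0 ≅ Z
degree 1: 6−3−3 = 0 → Ȟ^1 ≅ 0
degree 2: 4−0−3 = 1 → Ȟ^2 ≅ Z


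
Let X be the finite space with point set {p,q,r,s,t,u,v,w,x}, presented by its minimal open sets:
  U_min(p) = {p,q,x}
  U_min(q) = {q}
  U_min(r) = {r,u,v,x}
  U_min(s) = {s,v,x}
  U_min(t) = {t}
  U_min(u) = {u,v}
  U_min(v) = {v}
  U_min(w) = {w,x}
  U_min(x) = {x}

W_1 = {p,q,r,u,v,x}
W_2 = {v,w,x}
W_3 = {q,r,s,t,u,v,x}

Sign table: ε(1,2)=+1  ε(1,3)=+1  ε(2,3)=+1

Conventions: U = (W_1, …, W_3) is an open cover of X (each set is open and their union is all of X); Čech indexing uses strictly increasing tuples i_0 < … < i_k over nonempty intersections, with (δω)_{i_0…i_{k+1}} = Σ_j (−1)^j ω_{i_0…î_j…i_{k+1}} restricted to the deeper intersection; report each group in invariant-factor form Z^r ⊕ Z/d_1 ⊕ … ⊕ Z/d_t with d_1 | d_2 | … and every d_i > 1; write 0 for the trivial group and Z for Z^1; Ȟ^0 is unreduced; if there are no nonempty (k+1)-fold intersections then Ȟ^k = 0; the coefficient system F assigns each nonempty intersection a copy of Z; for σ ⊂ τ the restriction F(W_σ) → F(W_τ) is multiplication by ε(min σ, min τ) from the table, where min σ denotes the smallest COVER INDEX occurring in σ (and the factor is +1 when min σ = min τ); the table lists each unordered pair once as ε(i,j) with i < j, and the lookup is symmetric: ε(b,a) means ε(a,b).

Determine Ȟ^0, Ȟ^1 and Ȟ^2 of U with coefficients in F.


nonempty overlaps:
  W12={v,x} W13={q,r,u,v,x} W23={v,x}
  W123={v,x}
C dims 3,3,1; δ0: rk 2, SNF 1^2; δ1: rk 1, SNF 1^1
degree 0: 3−2−0 = 1 → Ȟ^0 ≅ Z
degree 1: 3−1−2 = 0 → Ȟ^1 ≅ 0
degree 2: 1−0−1 = 0 → Ȟ^2 ≅ 0

Ȟ^0 = Z; Ȟ^1 = 0; Ȟ^2 = 0


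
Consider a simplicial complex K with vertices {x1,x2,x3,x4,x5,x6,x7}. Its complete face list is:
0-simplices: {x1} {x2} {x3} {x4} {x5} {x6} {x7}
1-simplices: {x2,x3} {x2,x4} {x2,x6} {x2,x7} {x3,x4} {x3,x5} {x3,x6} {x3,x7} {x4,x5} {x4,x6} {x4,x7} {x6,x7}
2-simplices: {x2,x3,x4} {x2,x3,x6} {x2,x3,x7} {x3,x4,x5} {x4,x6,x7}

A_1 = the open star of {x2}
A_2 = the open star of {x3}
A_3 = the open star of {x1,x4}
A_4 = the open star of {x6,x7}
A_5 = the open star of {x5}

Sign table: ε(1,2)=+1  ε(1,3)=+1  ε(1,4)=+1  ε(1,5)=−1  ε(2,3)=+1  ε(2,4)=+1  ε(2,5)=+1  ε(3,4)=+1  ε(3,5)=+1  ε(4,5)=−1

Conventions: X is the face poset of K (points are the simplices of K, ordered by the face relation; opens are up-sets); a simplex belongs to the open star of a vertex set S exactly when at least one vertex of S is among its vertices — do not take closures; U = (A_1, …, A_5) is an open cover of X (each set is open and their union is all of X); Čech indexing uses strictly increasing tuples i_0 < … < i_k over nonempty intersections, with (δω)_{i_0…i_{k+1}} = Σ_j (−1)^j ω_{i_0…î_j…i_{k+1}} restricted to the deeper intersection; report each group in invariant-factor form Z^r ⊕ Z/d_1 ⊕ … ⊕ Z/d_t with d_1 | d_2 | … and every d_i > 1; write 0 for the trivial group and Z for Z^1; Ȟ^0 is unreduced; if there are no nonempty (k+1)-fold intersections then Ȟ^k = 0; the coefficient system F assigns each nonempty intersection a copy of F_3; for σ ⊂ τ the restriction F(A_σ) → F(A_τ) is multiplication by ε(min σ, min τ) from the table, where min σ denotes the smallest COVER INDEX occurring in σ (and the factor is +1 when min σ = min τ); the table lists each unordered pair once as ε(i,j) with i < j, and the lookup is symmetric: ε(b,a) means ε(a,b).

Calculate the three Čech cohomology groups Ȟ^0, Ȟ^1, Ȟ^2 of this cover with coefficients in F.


nerve simplices:
  A1={{x2},{x2,x3},{x2,x4},{x2,x6},{x2,x7},{x2,x3,x4},{x2,x3,x6},{x2,x3,x7}} A2={{x3},{x2,x3},{x3,x4},{x3,x5},{x3,x6},{x3,x7},{x2,x3,x4},{x2,x3,x6},{x2,x3,x7},{x3,x4,x5}} A3={{x1},{x4},{x2,x4},{x3,x4},{x4,x5},{x4,x6},{x4,x7},{x2,x3,x4},{x3,x4,x5},{x4,x6,x7}} A4={{x6},{x7},{x2,x6},{x2,x7},{x3,x6},{x3,x7},{x4,x6},{x4,x7},{x6,x7},{x2,x3,x6},{x2,x3,x7},{x4,x6,x7}} A5={{x5},{x3,x5},{x4,x5},{x3,x4,x5}}
  A12={{x2,x3},{x2,x3,x4},{x2,x3,x6},{x2,x3,x7}} A13={{x2,x4},{x2,x3,x4}} A14={{x2,x6},{x2,x7},{x2,x3,x6},{x2,x3,x7}} A23={{x3,x4},{x2,x3,x4},{x3,x4,x5}} A24={{x3,x6},{x3,x7},{x2,x3,x6},{x2,x3,x7}} A25={{x3,x5},{x3,x4,x5}} A34={{x4,x6},{x4,x7},{x4,x6,x7}} A35={{x4,x5},{x3,x4,x5}}
  A123={{x2,x3,x4}} A124={{x2,x3,x6},{x2,x3,x7}} A235={{x3,x4,x5}}
C dims 5,8,3; δ0: rk_F3 4; δ1: rk_F3 3
degree 0: 5−4−0 = 1 → Ȟ^0 ≅ Z/3
degree 1: 8−3−4 = 1 → Ȟ^1 ≅ Z/3
degree 2: 3−0−3 = 0 → Ȟ^2 ≅ 0

Ȟ^0 = Z/3, Ȟ^1 = Z/3 and Ȟ^2 = 0


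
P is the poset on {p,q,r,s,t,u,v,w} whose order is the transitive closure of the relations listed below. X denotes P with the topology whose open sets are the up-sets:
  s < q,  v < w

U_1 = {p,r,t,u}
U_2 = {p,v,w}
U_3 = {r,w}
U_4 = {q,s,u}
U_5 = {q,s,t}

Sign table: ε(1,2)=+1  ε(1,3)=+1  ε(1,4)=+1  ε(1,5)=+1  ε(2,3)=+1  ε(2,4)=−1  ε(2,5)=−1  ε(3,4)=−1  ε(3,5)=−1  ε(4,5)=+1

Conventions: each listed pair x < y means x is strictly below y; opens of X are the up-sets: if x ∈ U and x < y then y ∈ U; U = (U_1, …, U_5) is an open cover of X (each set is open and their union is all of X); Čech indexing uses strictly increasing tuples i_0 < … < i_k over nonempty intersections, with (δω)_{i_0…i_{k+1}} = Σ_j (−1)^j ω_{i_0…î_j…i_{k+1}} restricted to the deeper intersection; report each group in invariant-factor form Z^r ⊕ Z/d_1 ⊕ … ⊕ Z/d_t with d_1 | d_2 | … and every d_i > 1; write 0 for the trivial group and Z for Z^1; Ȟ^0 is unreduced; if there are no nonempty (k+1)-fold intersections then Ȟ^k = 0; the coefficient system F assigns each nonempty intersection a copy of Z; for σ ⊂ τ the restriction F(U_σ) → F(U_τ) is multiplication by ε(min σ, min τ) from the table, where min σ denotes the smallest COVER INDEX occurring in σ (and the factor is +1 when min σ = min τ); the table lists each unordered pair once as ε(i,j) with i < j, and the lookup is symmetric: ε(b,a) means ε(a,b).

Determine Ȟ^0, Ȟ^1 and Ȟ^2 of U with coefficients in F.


Ȟ^0 ≅ Z; Ȟ^1 ≅ Z^2; Ȟ^2 ≅ 0

intersection data:
  U12={p} U13={r} U14={u} U15={t} U23={w} U45={q,s}
C dims 5,6; δ0: rk 4, SNF 1^4
Ȟ^0 = (5 − 4) − 0 = 1, so Ȟ^0 ≅ Z
Ȟ^1 = (6 − 0) − 4 = 2, so Ȟ^1 ≅ Z^2
Ȟ^2 = (0 − 0) − 0 = 0, so Ȟ^2 ≅ 0


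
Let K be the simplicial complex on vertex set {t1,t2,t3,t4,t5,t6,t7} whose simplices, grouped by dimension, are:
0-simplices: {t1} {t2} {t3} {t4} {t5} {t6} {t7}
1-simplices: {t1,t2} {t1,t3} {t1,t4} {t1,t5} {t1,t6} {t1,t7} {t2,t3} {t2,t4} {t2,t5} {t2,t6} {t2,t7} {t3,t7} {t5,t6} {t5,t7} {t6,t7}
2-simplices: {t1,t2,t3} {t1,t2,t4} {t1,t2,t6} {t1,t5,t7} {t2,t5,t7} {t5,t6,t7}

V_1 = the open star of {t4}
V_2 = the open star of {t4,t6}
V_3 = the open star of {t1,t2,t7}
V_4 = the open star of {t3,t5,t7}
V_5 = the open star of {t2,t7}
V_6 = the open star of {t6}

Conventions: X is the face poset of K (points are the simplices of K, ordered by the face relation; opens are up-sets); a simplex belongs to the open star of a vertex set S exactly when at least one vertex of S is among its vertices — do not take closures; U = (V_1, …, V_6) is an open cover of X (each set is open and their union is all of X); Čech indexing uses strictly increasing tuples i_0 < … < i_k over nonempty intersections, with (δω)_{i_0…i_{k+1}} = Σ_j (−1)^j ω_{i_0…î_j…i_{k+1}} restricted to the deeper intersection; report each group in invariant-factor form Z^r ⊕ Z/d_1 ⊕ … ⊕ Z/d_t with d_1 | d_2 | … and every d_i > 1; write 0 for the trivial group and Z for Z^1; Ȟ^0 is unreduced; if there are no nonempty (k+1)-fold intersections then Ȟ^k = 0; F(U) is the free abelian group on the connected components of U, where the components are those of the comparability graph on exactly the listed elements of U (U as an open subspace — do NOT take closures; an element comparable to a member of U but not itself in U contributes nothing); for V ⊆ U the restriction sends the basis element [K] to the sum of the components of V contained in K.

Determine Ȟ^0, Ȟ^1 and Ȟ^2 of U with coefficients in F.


Ȟ^0 = Z, Ȟ^1 = Z^2 and Ȟ^2 = 0

nonempty overlaps:
  V1={{t4},{t1,t4},{t2,t4},{t1,t2,t4}} V2={{t4},{t6},{t1,t4},{t1,t6},{t2,t4},{t2,t6},{t5,t6},{t6,t7},{t1,t2,t4},{t1,t2,t6},{t5,t6,t7}} V3={{t1},{t2},{t7},{t1,t2},{t1,t3},{t1,t4},{t1,t5},{t1,t6},{t1,t7},{t2,t3},{t2,t4},{t2,t5},{t2,t6},{t2,t7},{t3,t7},{t5,t7},{t6,t7},{t1,t2,t3},{t1,t2,t4},{t1,t2,t6},{t1,t5,t7},{t2,t5,t7},{t5,t6,t7}} V4={{t3},{t5},{t7},{t1,t3},{t1,t5},{t1,t7},{t2,t3},{t2,t5},{t2,t7},{t3,t7},{t5,t6},{t5,t7},{t6,t7},{t1,t2,t3},{t1,t5,t7},{t2,t5,t7},{t5,t6,t7}} V5={{t2},{t7},{t1,t2},{t1,t7},{t2,t3},{t2,t4},{t2,t5},{t2,t6},{t2,t7},{t3,t7},{t5,t7},{t6,t7},{t1,t2,t3},{t1,t2,t4},{t1,t2,t6},{t1,t5,t7},{t2,t5,t7},{t5,t6,t7}} V6={{t6},{t1,t6},{t2,t6},{t5,t6},{t6,t7},{t1,t2,t6},{t5,t6,t7}}
  V12={{t4},{t1,t4},{t2,t4},{t1,t2,t4}} V13={{t1,t4},{t2,t4},{t1,t2,t4}} V15={{t2,t4},{t1,t2,t4}} V23={{t1,t4},{t1,t6},{t2,t4},{t2,t6},{t6,t7},{t1,t2,t4},{t1,t2,t6},{t5,t6,t7}} V24={{t5,t6},{t6,t7},{t5,t6,t7}} V25={{t2,t4},{t2,t6},{t6,t7},{t1,t2,t4},{t1,t2,t6},{t5,t6,t7}} V26={{t6},{t1,t6},{t2,t6},{t5,t6},{t6,t7},{t1,t2,t6},{t5,t6,t7}} V34={{t7},{t1,t3},{t1,t5},{t1,t7},{t2,t3},{t2,t5},{t2,t7},{t3,t7},{t5,t7},{t6,t7},{t1,t2,t3},{t1,t5,t7},{t2,t5,t7},{t5,t6,t7}} V35={{t2},{t7},{t1,t2},{t1,t7},{t2,t3},{t2,t4},{t2,t5},{t2,t6},{t2,t7},{t3,t7},{t5,t7},{t6,t7},{t1,t2,t3},{t1,t2,t4},{t1,t2,t6},{t1,t5,t7},{t2,t5,t7},{t5,t6,t7}} V36={{t1,t6},{t2,t6},{t6,t7},{t1,t2,t6},{t5,t6,t7}} V45={{t7},{t1,t7},{t2,t3},{t2,t5},{t2,t7},{t3,t7},{t5,t7},{t6,t7},{t1,t2,t3},{t1,t5,t7},{t2,t5,t7},{t5,t6,t7}} V46={{t5,t6},{t6,t7},{t5,t6,t7}} V56={{t2,t6},{t6,t7},{t1,t2,t6},{t5,t6,t7}}
  V123={{t1,t4},{t2,t4},{t1,t2,t4}} V125={{t2,t4},{t1,t2,t4}} V135={{t2,t4},{t1,t2,t4}} V234={{t6,t7},{t5,t6,t7}} V235={{t2,t4},{t2,t6},{t6,t7},{t1,t2,t4},{t1,t2,t6},{t5,t6,t7}} V236={{t1,t6},{t2,t6},{t6,t7},{t1,t2,t6},{t5,t6,t7}} V245={{t6,t7},{t5,t6,t7}} V246={{t5,t6},{t6,t7},{t5,t6,t7}} V256={{t2,t6},{t6,t7},{t1,t2,t6},{t5,t6,t7}} V345={{t7},{t1,t7},{t2,t3},{t2,t5},{t2,t7},{t3,t7},{t5,t7},{t6,t7},{t1,t2,t3},{t1,t5,t7},{t2,t5,t7},{t5,t6,t7}} V346={{t6,t7},{t5,t6,t7}} V356={{t2,t6},{t6,t7},{t1,t2,t6},{t5,t6,t7}} V456={{t6,t7},{t5,t6,t7}}
  V1235={{t2,t4},{t1,t2,t4}} V2345={{t6,t7},{t5,t6,t7}} V2346={{t6,t7},{t5,t6,t7}} V2356={{t2,t6},{t6,t7},{t1,t2,t6},{t5,t6,t7}} V2456={{t6,t7},{t5,t6,t7}} V3456={{t6,t7},{t5,t6,t7}}
  V23456={{t6,t7},{t5,t6,t7}}
components per intersection:
  V1: {{t4},{t1,t4},{t2,t4},{t1,t2,t4}}
  V2: {{t4},{t1,t4},{t2,t4},{t1,t2,t4}} {{t6},{t1,t6},{t2,t6},{t5,t6},{t6,t7},{t1,t2,t6},{t5,t6,t7}}
  V3: {{t1},{t2},{t7},{t1,t2},{t1,t3},{t1,t4},{t1,t5},{t1,t6},{t1,t7},{t2,t3},{t2,t4},{t2,t5},{t2,t6},{t2,t7},{t3,t7},{t5,t7},{t6,t7},{t1,t2,t3},{t1,t2,t4},{t1,t2,t6},{t1,t5,t7},{t2,t5,t7},{t5,t6,t7}}
  V4: {{t3},{t5},{t7},{t1,t3},{t1,t5},{t1,t7},{t2,t3},{t2,t5},{t2,t7},{t3,t7},{t5,t6},{t5,t7},{t6,t7},{t1,t2,t3},{t1,t5,t7},{t2,t5,t7},{t5,t6,t7}}
  V5: {{t2},{t7},{t1,t2},{t1,t7},{t2,t3},{t2,t4},{t2,t5},{t2,t6},{t2,t7},{t3,t7},{t5,t7},{t6,t7},{t1,t2,t3},{t1,t2,t4},{t1,t2,t6},{t1,t5,t7},{t2,t5,t7},{t5,t6,t7}}
  V6: {{t6},{t1,t6},{t2,t6},{t5,t6},{t6,t7},{t1,t2,t6},{t5,t6,t7}}
  V12: {{t4},{t1,t4},{t2,t4},{t1,t2,t4}}
  V13: {{t1,t4},{t2,t4},{t1,t2,t4}}
  V15: {{t2,t4},{t1,t2,t4}}
  V23: {{t1,t4},{t2,t4},{t1,t2,t4}} {{t1,t6},{t2,t6},{t1,t2,t6}} {{t6,t7},{t5,t6,t7}}
  V24: {{t5,t6},{t6,t7},{t5,t6,t7}}
  V25: {{t2,t4},{t1,t2,t4}} {{t2,t6},{t1,t2,t6}} {{t6,t7},{t5,t6,t7}}
  V26: {{t6},{t1,t6},{t2,t6},{t5,t6},{t6,t7},{t1,t2,t6},{t5,t6,t7}}
  V34: {{t7},{t1,t5},{t1,t7},{t2,t5},{t2,t7},{t3,t7},{t5,t7},{t6,t7},{t1,t5,t7},{t2,t5,t7},{t5,t6,t7}} {{t1,t3},{t2,t3},{t1,t2,t3}}
  V35: {{t2},{t7},{t1,t2},{t1,t7},{t2,t3},{t2,t4},{t2,t5},{t2,t6},{t2,t7},{t3,t7},{t5,t7},{t6,t7},{t1,t2,t3},{t1,t2,t4},{t1,t2,t6},{t1,t5,t7},{t2,t5,t7},{t5,t6,t7}}
  V36: {{t1,t6},{t2,t6},{t1,t2,t6}} {{t6,t7},{t5,t6,t7}}
  V45: {{t7},{t1,t7},{t2,t5},{t2,t7},{t3,t7},{t5,t7},{t6,t7},{t1,t5,t7},{t2,t5,t7},{t5,t6,t7}} {{t2,t3},{t1,t2,t3}}
  V46: {{t5,t6},{t6,t7},{t5,t6,t7}}
  V56: {{t2,t6},{t1,t2,t6}} {{t6,t7},{t5,t6,t7}}
  V123: {{t1,t4},{t2,t4},{t1,t2,t4}}
  V125: {{t2,t4},{t1,t2,t4}}
  V135: {{t2,t4},{t1,t2,t4}}
  V234: {{t6,t7},{t5,t6,t7}}
  V235: {{t2,t4},{t1,t2,t4}} {{t2,t6},{t1,t2,t6}} {{t6,t7},{t5,t6,t7}}
  V236: {{t1,t6},{t2,t6},{t1,t2,t6}} {{t6,t7},{t5,t6,t7}}
  V245: {{t6,t7},{t5,t6,t7}}
  V246: {{t5,t6},{t6,t7},{t5,t6,t7}}
  V256: {{t2,t6},{t1,t2,t6}} {{t6,t7},{t5,t6,t7}}
  V345: {{t7},{t1,t7},{t2,t5},{t2,t7},{t3,t7},{t5,t7},{t6,t7},{t1,t5,t7},{t2,t5,t7},{t5,t6,t7}} {{t2,t3},{t1,t2,t3}}
  V346: {{t6,t7},{t5,t6,t7}}
  V356: {{t2,t6},{t1,t2,t6}} {{t6,t7},{t5,t6,t7}}
  V456: {{t6,t7},{t5,t6,t7}}
  V1235: {{t2,t4},{t1,t2,t4}}
  V2345: {{t6,t7},{t5,t6,t7}}
  V2346: {{t6,t7},{t5,t6,t7}}
  V2356: {{t2,t6},{t1,t2,t6}} {{t6,t7},{t5,t6,t7}}
  V2456: {{t6,t7},{t5,t6,t7}}
  V3456: {{t6,t7},{t5,t6,t7}}
  V23456: {{t6,t7},{t5,t6,t7}}
C dims 7,21,19,7; δ0: rk 6, SNF 1^6; δ1: rk 13, SNF 1^13; δ2: rk 6, SNF 1^6
degree 0: 7−6−0 = 1 → Ȟ^0 ≅ Z
degree 1: 21−13−6 = 2 → Ȟ^1 ≅ Z^2
degree 2: 19−6−13 = 0 → Ȟ^2 ≅ 0


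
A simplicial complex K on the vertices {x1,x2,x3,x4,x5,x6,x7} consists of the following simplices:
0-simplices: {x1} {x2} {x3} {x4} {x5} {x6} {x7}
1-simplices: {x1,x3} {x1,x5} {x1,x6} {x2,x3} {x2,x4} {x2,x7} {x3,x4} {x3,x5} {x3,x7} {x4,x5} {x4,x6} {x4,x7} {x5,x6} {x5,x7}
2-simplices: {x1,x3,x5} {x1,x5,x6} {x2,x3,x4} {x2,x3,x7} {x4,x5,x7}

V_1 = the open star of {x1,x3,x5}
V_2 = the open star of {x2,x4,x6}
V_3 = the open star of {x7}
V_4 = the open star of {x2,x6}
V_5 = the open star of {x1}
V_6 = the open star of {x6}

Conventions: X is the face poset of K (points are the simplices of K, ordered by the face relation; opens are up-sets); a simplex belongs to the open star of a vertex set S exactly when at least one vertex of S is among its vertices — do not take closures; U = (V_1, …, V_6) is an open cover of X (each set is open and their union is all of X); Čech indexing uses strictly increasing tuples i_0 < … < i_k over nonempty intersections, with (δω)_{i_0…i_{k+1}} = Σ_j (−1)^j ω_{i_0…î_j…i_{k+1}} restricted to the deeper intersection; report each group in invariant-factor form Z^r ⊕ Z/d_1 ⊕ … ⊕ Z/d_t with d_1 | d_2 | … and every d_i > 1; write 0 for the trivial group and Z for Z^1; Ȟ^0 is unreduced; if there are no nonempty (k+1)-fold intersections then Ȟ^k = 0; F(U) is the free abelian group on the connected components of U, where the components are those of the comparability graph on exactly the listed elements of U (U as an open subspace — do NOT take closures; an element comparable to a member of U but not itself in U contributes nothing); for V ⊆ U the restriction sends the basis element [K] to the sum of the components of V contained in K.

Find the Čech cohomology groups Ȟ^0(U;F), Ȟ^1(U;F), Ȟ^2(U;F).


nonempty intersections:
  V1={{x1},{x3},{x5},{x1,x3},{x1,x5},{x1,x6},{x2,x3},{x3,x4},{x3,x5},{x3,x7},{x4,x5},{x5,x6},{x5,x7},{x1,x3,x5},{x1,x5,x6},{x2,x3,x4},{x2,x3,x7},{x4,x5,x7}} V2={{x2},{x4},{x6},{x1,x6},{x2,x3},{x2,x4},{x2,x7},{x3,x4},{x4,x5},{x4,x6},{x4,x7},{x5,x6},{x1,x5,x6},{x2,x3,x4},{x2,x3,x7},{x4,x5,x7}} V3={{x7},{x2,x7},{x3,x7},{x4,x7},{x5,x7},{x2,x3,x7},{x4,x5,x7}} V4={{x2},{x6},{x1,x6},{x2,x3},{x2,x4},{x2,x7},{x4,x6},{x5,x6},{x1,x5,x6},{x2,x3,x4},{x2,x3,x7}} V5={{x1},{x1,x3},{x1,x5},{x1,x6},{x1,x3,x5},{x1,x5,x6}} V6={{x6},{x1,x6},{x4,x6},{x5,x6},{x1,x5,x6}}
  V12={{x1,x6},{x2,x3},{x3,x4},{x4,x5},{x5,x6},{x1,x5,x6},{x2,x3,x4},{x2,x3,x7},{x4,x5,x7}} V13={{x3,x7},{x5,x7},{x2,x3,x7},{x4,x5,x7}} V14={{x1,x6},{x2,x3},{x5,x6},{x1,x5,x6},{x2,x3,x4},{x2,x3,x7}} V15={{x1},{x1,x3},{x1,x5},{x1,x6},{x1,x3,x5},{x1,x5,x6}} V16={{x1,x6},{x5,x6},{x1,x5,x6}} V23={{x2,x7},{x4,x7},{x2,x3,x7},{x4,x5,x7}} V24={{x2},{x6},{x1,x6},{x2,x3},{x2,x4},{x2,x7},{x4,x6},{x5,x6},{x1,x5,x6},{x2,x3,x4},{x2,x3,x7}} V25={{x1,x6},{x1,x5,x6}} V26={{x6},{x1,x6},{x4,x6},{x5,x6},{x1,x5,x6}} V34={{x2,x7},{x2,x3,x7}} V45={{x1,x6},{x1,x5,x6}} V46={{x6},{x1,x6},{x4,x6},{x5,x6},{x1,x5,x6}} V56={{x1,x6},{x1,x5,x6}}
  V123={{x2,x3,x7},{x4,x5,x7}} V124={{x1,x6},{x2,x3},{x5,x6},{x1,x5,x6},{x2,x3,x4},{x2,x3,x7}} V125={{x1,x6},{x1,x5,x6}} V126={{x1,x6},{x5,x6},{x1,x5,x6}} V134={{x2,x3,x7}} V145={{x1,x6},{x1,x5,x6}} V146={{x1,x6},{x5,x6},{x1,x5,x6}} V156={{x1,x6},{x1,x5,x6}} V234={{x2,x7},{x2,x3,x7}} V245={{x1,x6},{x1,x5,x6}} V246={{x6},{x1,x6},{x4,x6},{x5,x6},{x1,x5,x6}} V256={{x1,x6},{x1,x5,x6}} V456={{x1,x6},{x1,x5,x6}}
  V1234={{x2,x3,x7}} V1245={{x1,x6},{x1,x5,x6}} V1246={{x1,x6},{x5,x6},{x1,x5,x6}} V1256={{x1,x6},{x1,x5,x6}} V1456={{x1,x6},{x1,x5,x6}} V2456={{x1,x6},{x1,x5,x6}}
  V12456={{x1,x6},{x1,x5,x6}}
components per intersection:
  V1: {{x1},{x3},{x5},{x1,x3},{x1,x5},{x1,x6},{x2,x3},{x3,x4},{x3,x5},{x3,x7},{x4,x5},{x5,x6},{x5,x7},{x1,x3,x5},{x1,x5,x6},{x2,x3,x4},{x2,x3,x7},{x4,x5,x7}}
  V2: {{x2},{x4},{x6},{x1,x6},{x2,x3},{x2,x4},{x2,x7},{x3,x4},{x4,x5},{x4,x6},{x4,x7},{x5,x6},{x1,x5,x6},{x2,x3,x4},{x2,x3,x7},{x4,x5,x7}}
  V3: {{x7},{x2,x7},{x3,x7},{x4,x7},{x5,x7},{x2,x3,x7},{x4,x5,x7}}
  V4: {{x2},{x2,x3},{x2,x4},{x2,x7},{x2,x3,x4},{x2,x3,x7}} {{x6},{x1,x6},{x4,x6},{x5,x6},{x1,x5,x6}}
  V5: {{x1},{x1,x3},{x1,x5},{x1,x6},{x1,x3,x5},{x1,x5,x6}}
  V6: {{x6},{x1,x6},{x4,x6},{x5,x6},{x1,x5,x6}}
  V12: {{x1,x6},{x5,x6},{x1,x5,x6}} {{x2,x3},{x3,x4},{x2,x3,x4},{x2,x3,x7}} {{x4,x5},{x4,x5,x7}}
  V13: {{x3,x7},{x2,x3,x7}} {{x5,x7},{x4,x5,x7}}
  V14: {{x1,x6},{x5,x6},{x1,x5,x6}} {{x2,x3},{x2,x3,x4},{x2,x3,x7}}
  V15: {{x1},{x1,x3},{x1,x5},{x1,x6},{x1,x3,x5},{x1,x5,x6}}
  V16: {{x1,x6},{x5,x6},{x1,x5,x6}}
  V23: {{x2,x7},{x2,x3,x7}} {{x4,x7},{x4,x5,x7}}
  V24: {{x2},{x2,x3},{x2,x4},{x2,x7},{x2,x3,x4},{x2,x3,x7}} {{x6},{x1,x6},{x4,x6},{x5,x6},{x1,x5,x6}}
  V25: {{x1,x6},{x1,x5,x6}}
  V26: {{x6},{x1,x6},{x4,x6},{x5,x6},{x1,x5,x6}}
  V34: {{x2,x7},{x2,x3,x7}}
  V45: {{x1,x6},{x1,x5,x6}}
  V46: {{x6},{x1,x6},{x4,x6},{x5,x6},{x1,x5,x6}}
  V56: {{x1,x6},{x1,x5,x6}}
  V123: {{x2,x3,x7}} {{x4,x5,x7}}
  V124: {{x1,x6},{x5,x6},{x1,x5,x6}} {{x2,x3},{x2,x3,x4},{x2,x3,x7}}
  V125: {{x1,x6},{x1,x5,x6}}
  V126: {{x1,x6},{x5,x6},{x1,x5,x6}}
  V134: {{x2,x3,x7}}
  V145: {{x1,x6},{x1,x5,x6}}
  V146: {{x1,x6},{x5,x6},{x1,x5,x6}}
  V156: {{x1,x6},{x1,x5,x6}}
  V234: {{x2,x7},{x2,x3,x7}}
  V245: {{x1,x6},{x1,x5,x6}}
  V246: {{x6},{x1,x6},{x4,x6},{x5,x6},{x1,x5,x6}}
  V256: {{x1,x6},{x1,x5,x6}}
  V456: {{x1,x6},{x1,x5,x6}}
  V1234: {{x2,x3,x7}}
  V1245: {{x1,x6},{x1,x5,x6}}
  V1246: {{x1,x6},{x5,x6},{x1,x5,x6}}
  V1256: {{x1,x6},{x1,x5,x6}}
  V1456: {{x1,x6},{x1,x5,x6}}
  V2456: {{x1,x6},{x1,x5,x6}}
  V12456: {{x1,x6},{x1,x5,x6}}
C dims 7,19,15,6; δ0: rk 6, SNF 1^6; δ1: rk 10, SNF 1^10; δ2: rk 5, SNF 1^5
Ȟ^0: (7−6)−0=1 ⇒ Z
Ȟ^1: (19−10)−6=3 ⇒ Z^3
Ȟ^2: (15−5)−10=0 ⇒ 0

Ȟ^0 ≅ Z,  Ȟ^1 ≅ Z^3,  Ȟ^2 ≅ 0
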